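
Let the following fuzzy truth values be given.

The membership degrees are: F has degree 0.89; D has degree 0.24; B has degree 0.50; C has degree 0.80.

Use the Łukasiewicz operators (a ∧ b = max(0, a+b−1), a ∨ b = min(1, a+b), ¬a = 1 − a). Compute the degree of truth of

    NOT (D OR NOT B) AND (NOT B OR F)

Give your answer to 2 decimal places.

NOT B = 1 − 0.50 = 0.50
D OR NOT B = min(1, a+b) on (0.24, 0.50) = 0.74
NOT (D OR NOT B) = 1 − 0.74 = 0.26
NOT B = 1 − 0.50 = 0.50
NOT B OR F = min(1, a+b) on (0.50, 0.89) = 1.00
NOT (D OR NOT B) AND (NOT B OR F) = max(0, a+b−1) on (0.26, 1.00) = 0.26

0.26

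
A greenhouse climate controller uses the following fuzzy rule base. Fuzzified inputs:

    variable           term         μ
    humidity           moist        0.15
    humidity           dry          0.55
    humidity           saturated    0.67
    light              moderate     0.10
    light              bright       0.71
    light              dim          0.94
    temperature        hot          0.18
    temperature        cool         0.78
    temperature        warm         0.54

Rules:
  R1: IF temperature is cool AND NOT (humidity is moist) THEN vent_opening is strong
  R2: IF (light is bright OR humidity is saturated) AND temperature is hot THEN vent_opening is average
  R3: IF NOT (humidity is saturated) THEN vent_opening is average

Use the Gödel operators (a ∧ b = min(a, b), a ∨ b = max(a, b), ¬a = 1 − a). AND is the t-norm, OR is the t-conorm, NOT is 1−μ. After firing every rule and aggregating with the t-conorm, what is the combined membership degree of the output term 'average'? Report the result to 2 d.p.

0.33

R1: cool=0.78, ¬moist=1−0.15=0.85; AND[min(a, b)] → w = 0.78
R2: (bright=0.71 OR saturated=0.67) = 0.71; AND[min(a, b)] with hot=0.18 → w = 0.18
R3: ¬saturated=1−0.67=0.33 → w = 0.33
Rules with consequent 'average': {R2, R3} → strengths 0.18, 0.33
Aggregate via t-conorm [max(a, b)]: 0.33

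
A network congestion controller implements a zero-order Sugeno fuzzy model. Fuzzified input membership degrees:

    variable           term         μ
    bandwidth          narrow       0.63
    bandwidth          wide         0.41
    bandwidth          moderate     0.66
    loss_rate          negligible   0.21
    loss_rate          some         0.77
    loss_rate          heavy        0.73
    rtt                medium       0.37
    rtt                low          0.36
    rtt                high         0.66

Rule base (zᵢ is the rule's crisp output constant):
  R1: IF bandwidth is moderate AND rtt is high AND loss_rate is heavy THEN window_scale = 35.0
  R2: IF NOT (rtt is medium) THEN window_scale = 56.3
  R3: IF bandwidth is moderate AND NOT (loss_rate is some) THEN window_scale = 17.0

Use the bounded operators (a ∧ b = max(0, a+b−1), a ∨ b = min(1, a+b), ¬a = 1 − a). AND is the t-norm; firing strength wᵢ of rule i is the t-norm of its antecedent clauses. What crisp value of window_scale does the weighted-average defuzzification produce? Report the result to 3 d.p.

54.734

R1 (z=35.0): moderate=0.66, high=0.66, heavy=0.73; AND[max(0, a+b−1)] → w = 0.05
R2 (z=56.3): ¬medium=1−0.37=0.63 → w = 0.63
R3 (z=17.0): moderate=0.66, ¬some=1−0.77=0.23; AND[max(0, a+b−1)] → w = 0.00
Weighted average = (0.05·35.0 + 0.63·56.3 + 0.00·17.0) / (0.05 + 0.63 + 0.00)
  = 37.2190 / 0.6800 = 54.734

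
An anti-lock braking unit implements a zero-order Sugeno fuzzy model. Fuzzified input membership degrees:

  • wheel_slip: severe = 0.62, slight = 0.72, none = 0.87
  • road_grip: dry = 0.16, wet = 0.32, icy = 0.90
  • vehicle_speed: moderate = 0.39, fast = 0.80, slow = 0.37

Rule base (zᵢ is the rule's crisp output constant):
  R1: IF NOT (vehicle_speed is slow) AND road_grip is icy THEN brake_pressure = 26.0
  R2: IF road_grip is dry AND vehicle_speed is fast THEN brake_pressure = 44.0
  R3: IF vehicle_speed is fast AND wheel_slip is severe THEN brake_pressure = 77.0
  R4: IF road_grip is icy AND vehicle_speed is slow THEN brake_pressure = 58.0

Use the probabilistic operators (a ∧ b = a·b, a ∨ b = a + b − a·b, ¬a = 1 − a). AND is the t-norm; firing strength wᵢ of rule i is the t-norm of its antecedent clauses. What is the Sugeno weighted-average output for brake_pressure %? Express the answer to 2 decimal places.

R1 (z=26.0): ¬slow=1−0.37=0.63, icy=0.90; AND[a·b] → w = 0.5670
R2 (z=44.0): dry=0.16, fast=0.80; AND[a·b] → w = 0.1280
R3 (z=77.0): fast=0.80, severe=0.62; AND[a·b] → w = 0.4960
R4 (z=58.0): icy=0.90, slow=0.37; AND[a·b] → w = 0.3330
Weighted average = (0.5670·26.0 + 0.1280·44.0 + 0.4960·77.0 + 0.3330·58.0) / (0.5670 + 0.1280 + 0.4960 + 0.3330)
  = 77.8800 / 1.5240 = 51.10

51.10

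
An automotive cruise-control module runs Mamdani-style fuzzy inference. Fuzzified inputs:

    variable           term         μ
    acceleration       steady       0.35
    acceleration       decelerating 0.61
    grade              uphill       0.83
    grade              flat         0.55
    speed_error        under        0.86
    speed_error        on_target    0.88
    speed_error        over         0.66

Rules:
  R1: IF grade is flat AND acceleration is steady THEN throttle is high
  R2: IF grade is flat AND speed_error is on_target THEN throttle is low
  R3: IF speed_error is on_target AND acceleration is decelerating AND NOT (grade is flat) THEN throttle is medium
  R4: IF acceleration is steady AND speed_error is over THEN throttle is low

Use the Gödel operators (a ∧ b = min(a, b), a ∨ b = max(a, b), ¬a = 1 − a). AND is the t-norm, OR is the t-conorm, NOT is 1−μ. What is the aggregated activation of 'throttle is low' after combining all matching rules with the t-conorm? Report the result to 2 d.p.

0.55

R1: flat=0.55, steady=0.35; AND[min(a, b)] → w = 0.35
R2: flat=0.55, on_target=0.88; AND[min(a, b)] → w = 0.55
R3: on_target=0.88, decelerating=0.61, ¬flat=1−0.55=0.45; AND[min(a, b)] → w = 0.45
R4: steady=0.35, over=0.66; AND[min(a, b)] → w = 0.35
Rules with consequent 'low': {R2, R4} → strengths 0.55, 0.35
Aggregate via t-conorm [max(a, b)]: 0.55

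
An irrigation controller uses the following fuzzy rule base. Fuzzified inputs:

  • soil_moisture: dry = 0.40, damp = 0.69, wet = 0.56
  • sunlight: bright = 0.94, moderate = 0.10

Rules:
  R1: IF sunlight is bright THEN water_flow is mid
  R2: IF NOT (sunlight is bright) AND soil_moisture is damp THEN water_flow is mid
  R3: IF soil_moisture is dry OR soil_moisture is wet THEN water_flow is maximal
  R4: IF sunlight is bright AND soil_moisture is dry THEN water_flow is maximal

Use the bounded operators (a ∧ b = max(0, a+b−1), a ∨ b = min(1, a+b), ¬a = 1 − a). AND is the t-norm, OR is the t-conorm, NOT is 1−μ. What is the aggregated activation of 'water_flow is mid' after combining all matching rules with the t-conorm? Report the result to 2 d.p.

0.94

R1: bright=0.94 → w = 0.94
R2: ¬bright=1−0.94=0.06, damp=0.69; AND[max(0, a+b−1)] → w = 0.00
R3: dry=0.40, wet=0.56; OR[min(1, a+b)] → w = 0.96
R4: bright=0.94, dry=0.40; AND[max(0, a+b−1)] → w = 0.34
Rules with consequent 'mid': {R1, R2} → strengths 0.94, 0.00
Aggregate via t-conorm [min(1, a+b)]: 0.94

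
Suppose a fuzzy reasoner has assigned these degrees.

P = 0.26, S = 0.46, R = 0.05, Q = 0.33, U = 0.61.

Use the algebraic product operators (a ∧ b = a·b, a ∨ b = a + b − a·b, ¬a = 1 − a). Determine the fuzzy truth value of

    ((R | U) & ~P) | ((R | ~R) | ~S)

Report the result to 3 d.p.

0.988

R | U = a + b − a·b on (0.0500, 0.6100) = 0.6295
~P = 1 − 0.2600 = 0.7400
(R | U) & ~P = a·b on (0.6295, 0.7400) = 0.4658
~R = 1 − 0.0500 = 0.9500
R | ~R = a + b − a·b on (0.0500, 0.9500) = 0.9525
~S = 1 − 0.4600 = 0.5400
(R | ~R) | ~S = a + b − a·b on (0.9525, 0.5400) = 0.9782
((R | U) & ~P) | ((R | ~R) | ~S) = a + b − a·b on (0.4658, 0.9782) = 0.9883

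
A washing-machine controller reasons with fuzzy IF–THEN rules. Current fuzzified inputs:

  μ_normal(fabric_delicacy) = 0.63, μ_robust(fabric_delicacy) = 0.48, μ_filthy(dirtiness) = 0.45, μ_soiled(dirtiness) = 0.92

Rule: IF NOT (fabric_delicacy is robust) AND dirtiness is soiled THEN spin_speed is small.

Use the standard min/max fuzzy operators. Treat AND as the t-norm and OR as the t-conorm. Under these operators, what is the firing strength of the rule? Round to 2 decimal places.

firing strength: ¬robust=1−0.48=0.52, soiled=0.92; AND[min(a, b)] → w = 0.52

0.52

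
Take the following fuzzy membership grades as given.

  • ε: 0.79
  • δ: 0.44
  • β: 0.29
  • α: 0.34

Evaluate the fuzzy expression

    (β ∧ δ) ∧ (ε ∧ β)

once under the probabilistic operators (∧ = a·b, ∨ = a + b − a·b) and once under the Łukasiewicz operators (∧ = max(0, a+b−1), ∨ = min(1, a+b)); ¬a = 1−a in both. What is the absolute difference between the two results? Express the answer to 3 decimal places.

Under probabilistic:
  β ∧ δ = a·b on (0.2900, 0.4400) = 0.1276
  ε ∧ β = a·b on (0.7900, 0.2900) = 0.2291
  (β ∧ δ) ∧ (ε ∧ β) = a·b on (0.1276, 0.2291) = 0.0292
  → value = 0.0292
Under Łukasiewicz:
  β ∧ δ = max(0, a+b−1) on (0.29, 0.44) = 0.00
  ε ∧ β = max(0, a+b−1) on (0.79, 0.29) = 0.08
  (β ∧ δ) ∧ (ε ∧ β) = max(0, a+b−1) on (0.00, 0.08) = 0.00
  → value = 0.0000
|0.0292 − 0.0000| = 0.029

0.029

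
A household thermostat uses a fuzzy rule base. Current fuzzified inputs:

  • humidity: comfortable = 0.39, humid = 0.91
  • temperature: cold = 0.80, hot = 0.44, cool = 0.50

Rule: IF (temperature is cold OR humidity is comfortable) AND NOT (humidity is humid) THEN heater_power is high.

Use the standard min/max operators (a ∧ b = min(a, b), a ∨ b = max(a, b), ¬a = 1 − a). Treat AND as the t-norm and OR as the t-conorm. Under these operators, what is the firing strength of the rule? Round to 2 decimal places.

firing strength: (cold=0.80 OR comfortable=0.39) = 0.80; AND[min(a, b)] with ¬humid=1−0.91=0.09 → w = 0.09

0.09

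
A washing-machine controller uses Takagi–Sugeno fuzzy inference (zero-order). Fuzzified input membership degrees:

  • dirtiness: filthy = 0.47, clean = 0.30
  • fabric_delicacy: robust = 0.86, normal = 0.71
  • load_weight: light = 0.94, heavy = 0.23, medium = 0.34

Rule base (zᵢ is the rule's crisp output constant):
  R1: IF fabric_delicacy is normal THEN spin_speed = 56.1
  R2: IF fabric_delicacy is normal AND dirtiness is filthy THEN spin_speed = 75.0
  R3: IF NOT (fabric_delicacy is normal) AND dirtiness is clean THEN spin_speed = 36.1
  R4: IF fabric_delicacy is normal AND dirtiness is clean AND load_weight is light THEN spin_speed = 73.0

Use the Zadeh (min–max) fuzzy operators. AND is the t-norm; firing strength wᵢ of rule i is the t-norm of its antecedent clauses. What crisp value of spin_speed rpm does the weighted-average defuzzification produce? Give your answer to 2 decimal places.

R1 (z=56.1): normal=0.71 → w = 0.71
R2 (z=75.0): normal=0.71, filthy=0.47; AND[min(a, b)] → w = 0.47
R3 (z=36.1): ¬normal=1−0.71=0.29, clean=0.30; AND[min(a, b)] → w = 0.29
R4 (z=73.0): normal=0.71, clean=0.30, light=0.94; AND[min(a, b)] → w = 0.30
Weighted average = (0.71·56.1 + 0.47·75.0 + 0.29·36.1 + 0.30·73.0) / (0.71 + 0.47 + 0.29 + 0.30)
  = 107.4500 / 1.7700 = 60.71

60.71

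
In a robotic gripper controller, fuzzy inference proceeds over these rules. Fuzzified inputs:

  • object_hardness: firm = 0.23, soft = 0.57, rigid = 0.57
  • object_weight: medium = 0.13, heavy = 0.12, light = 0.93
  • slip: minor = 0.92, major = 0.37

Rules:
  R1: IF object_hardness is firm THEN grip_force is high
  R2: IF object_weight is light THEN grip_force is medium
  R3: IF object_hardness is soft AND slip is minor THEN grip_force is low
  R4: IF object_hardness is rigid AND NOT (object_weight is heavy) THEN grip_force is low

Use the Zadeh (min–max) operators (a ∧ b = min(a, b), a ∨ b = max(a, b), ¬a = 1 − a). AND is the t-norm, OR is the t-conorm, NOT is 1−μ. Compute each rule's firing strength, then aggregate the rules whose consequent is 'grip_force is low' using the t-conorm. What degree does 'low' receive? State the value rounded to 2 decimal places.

R1: firm=0.23 → w = 0.23
R2: light=0.93 → w = 0.93
R3: soft=0.57, minor=0.92; AND[min(a, b)] → w = 0.57
R4: rigid=0.57, ¬heavy=1−0.12=0.88; AND[min(a, b)] → w = 0.57
Rules with consequent 'low': {R3, R4} → strengths 0.57, 0.57
Aggregate via t-conorm [max(a, b)]: 0.57

0.57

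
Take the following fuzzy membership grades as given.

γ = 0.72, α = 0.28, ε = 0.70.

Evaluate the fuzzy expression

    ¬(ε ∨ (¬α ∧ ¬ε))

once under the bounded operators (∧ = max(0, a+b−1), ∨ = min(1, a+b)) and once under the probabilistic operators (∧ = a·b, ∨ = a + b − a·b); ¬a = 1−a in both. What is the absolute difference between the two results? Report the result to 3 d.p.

0.045

Under bounded:
  ¬α = 1 − 0.28 = 0.72
  ¬ε = 1 − 0.70 = 0.30
  ¬α ∧ ¬ε = max(0, a+b−1) on (0.72, 0.30) = 0.02
  ε ∨ (¬α ∧ ¬ε) = min(1, a+b) on (0.70, 0.02) = 0.72
  ¬(ε ∨ (¬α ∧ ¬ε)) = 1 − 0.72 = 0.28
  → value = 0.2800
Under probabilistic:
  ¬α = 1 − 0.2800 = 0.7200
  ¬ε = 1 − 0.7000 = 0.3000
  ¬α ∧ ¬ε = a·b on (0.7200, 0.3000) = 0.2160
  ε ∨ (¬α ∧ ¬ε) = a + b − a·b on (0.7000, 0.2160) = 0.7648
  ¬(ε ∨ (¬α ∧ ¬ε)) = 1 − 0.7648 = 0.2352
  → value = 0.2352
|0.2800 − 0.2352| = 0.045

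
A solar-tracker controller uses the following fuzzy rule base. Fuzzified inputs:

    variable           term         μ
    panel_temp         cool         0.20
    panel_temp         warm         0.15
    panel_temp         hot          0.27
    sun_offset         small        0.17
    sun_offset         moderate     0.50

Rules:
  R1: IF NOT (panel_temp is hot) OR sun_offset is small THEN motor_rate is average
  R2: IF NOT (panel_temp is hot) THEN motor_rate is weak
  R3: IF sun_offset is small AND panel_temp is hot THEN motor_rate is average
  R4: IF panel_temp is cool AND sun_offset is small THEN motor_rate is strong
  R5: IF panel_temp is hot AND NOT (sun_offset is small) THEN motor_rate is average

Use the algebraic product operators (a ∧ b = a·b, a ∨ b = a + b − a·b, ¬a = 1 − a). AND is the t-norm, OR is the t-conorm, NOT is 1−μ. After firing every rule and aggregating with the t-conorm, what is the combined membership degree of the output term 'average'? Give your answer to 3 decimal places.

R1: ¬hot=1−0.27=0.73, small=0.17; OR[a + b − a·b] → w = 0.7759
R2: ¬hot=1−0.27=0.73 → w = 0.7300
R3: small=0.17, hot=0.27; AND[a·b] → w = 0.0459
R4: cool=0.20, small=0.17; AND[a·b] → w = 0.0340
R5: hot=0.27, ¬small=1−0.17=0.83; AND[a·b] → w = 0.2241
Rules with consequent 'average': {R1, R3, R5} → strengths 0.7759, 0.0459, 0.2241
Aggregate via t-conorm [a + b − a·b]: 0.8341

0.834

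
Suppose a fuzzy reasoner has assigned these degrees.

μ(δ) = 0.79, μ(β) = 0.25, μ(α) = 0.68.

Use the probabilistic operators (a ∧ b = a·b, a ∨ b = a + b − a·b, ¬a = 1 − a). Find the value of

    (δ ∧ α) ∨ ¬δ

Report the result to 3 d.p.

0.634

δ ∧ α = a·b on (0.7900, 0.6800) = 0.5372
¬δ = 1 − 0.7900 = 0.2100
(δ ∧ α) ∨ ¬δ = a + b − a·b on (0.5372, 0.2100) = 0.6344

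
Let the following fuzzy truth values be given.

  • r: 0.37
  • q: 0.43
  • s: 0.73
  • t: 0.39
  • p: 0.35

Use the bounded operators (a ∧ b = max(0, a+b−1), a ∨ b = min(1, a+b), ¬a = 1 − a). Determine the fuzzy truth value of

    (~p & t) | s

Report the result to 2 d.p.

~p = 1 − 0.35 = 0.65
~p & t = max(0, a+b−1) on (0.65, 0.39) = 0.04
(~p & t) | s = min(1, a+b) on (0.04, 0.73) = 0.77

0.77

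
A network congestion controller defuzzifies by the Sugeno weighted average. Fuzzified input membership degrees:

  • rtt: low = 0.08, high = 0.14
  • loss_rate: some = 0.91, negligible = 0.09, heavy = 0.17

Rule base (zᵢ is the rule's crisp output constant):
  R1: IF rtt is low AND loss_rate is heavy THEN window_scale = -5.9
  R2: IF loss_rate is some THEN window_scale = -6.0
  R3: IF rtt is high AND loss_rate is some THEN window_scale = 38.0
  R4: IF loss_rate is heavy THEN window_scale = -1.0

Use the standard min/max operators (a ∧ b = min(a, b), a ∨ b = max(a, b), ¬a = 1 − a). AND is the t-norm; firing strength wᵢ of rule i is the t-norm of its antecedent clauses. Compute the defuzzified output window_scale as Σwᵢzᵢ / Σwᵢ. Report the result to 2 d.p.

-0.60

R1 (z=-5.9): low=0.08, heavy=0.17; AND[min(a, b)] → w = 0.08
R2 (z=-6.0): some=0.91 → w = 0.91
R3 (z=38.0): high=0.14, some=0.91; AND[min(a, b)] → w = 0.14
R4 (z=-1.0): heavy=0.17 → w = 0.17
Weighted average = (0.08·-5.9 + 0.91·-6.0 + 0.14·38.0 + 0.17·-1.0) / (0.08 + 0.91 + 0.14 + 0.17)
  = -0.7820 / 1.3000 = -0.60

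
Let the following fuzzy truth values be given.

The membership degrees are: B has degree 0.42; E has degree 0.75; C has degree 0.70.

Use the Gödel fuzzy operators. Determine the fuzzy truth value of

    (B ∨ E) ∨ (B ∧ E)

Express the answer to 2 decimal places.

0.75

B ∨ E = max(a, b) on (0.42, 0.75) = 0.75
B ∧ E = min(a, b) on (0.42, 0.75) = 0.42
(B ∨ E) ∨ (B ∧ E) = max(a, b) on (0.75, 0.42) = 0.75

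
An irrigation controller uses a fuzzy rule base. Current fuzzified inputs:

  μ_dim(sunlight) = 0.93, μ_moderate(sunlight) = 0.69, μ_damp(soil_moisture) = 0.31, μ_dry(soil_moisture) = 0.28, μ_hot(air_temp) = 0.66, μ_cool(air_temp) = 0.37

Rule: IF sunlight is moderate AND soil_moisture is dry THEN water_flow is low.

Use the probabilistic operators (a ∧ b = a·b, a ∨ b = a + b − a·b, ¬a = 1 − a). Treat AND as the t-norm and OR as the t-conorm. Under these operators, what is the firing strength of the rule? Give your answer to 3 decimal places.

firing strength: moderate=0.69, dry=0.28; AND[a·b] → w = 0.1932

0.193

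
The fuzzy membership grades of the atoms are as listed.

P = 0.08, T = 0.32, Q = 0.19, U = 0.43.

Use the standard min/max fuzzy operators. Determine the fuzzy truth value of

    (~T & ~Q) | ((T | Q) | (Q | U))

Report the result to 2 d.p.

~T = 1 − 0.32 = 0.68
~Q = 1 − 0.19 = 0.81
~T & ~Q = min(a, b) on (0.68, 0.81) = 0.68
T | Q = max(a, b) on (0.32, 0.19) = 0.32
Q | U = max(a, b) on (0.19, 0.43) = 0.43
(T | Q) | (Q | U) = max(a, b) on (0.32, 0.43) = 0.43
(~T & ~Q) | ((T | Q) | (Q | U)) = max(a, b) on (0.68, 0.43) = 0.68

0.68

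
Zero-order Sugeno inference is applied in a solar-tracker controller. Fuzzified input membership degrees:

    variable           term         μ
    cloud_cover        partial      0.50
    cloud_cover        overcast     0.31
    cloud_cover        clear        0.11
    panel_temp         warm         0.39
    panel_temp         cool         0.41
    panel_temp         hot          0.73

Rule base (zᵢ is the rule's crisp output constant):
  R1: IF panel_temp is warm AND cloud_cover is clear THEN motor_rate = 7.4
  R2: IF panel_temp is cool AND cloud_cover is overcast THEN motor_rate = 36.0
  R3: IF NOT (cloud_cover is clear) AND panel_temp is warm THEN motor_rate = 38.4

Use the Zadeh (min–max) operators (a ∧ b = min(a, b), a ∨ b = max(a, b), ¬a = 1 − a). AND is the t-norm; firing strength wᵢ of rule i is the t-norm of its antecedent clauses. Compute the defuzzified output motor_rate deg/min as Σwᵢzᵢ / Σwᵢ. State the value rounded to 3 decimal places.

R1 (z=7.4): warm=0.39, clear=0.11; AND[min(a, b)] → w = 0.11
R2 (z=36.0): cool=0.41, overcast=0.31; AND[min(a, b)] → w = 0.31
R3 (z=38.4): ¬clear=1−0.11=0.89, warm=0.39; AND[min(a, b)] → w = 0.39
Weighted average = (0.11·7.4 + 0.31·36.0 + 0.39·38.4) / (0.11 + 0.31 + 0.39)
  = 26.9500 / 0.8100 = 33.272

33.272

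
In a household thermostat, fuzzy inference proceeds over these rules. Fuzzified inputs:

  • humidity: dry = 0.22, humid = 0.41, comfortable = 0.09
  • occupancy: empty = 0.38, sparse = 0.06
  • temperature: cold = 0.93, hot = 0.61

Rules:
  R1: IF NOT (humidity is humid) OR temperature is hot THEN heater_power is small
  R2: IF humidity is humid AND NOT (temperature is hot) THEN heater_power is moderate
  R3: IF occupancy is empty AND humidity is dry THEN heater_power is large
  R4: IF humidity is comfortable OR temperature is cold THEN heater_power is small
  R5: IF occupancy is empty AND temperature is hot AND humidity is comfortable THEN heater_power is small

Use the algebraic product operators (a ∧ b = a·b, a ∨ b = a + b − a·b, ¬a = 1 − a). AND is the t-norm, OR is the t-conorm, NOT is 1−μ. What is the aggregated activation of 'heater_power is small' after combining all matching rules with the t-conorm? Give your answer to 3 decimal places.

0.990

R1: ¬humid=1−0.41=0.59, hot=0.61; OR[a + b − a·b] → w = 0.8401
R2: humid=0.41, ¬hot=1−0.61=0.39; AND[a·b] → w = 0.1599
R3: empty=0.38, dry=0.22; AND[a·b] → w = 0.0836
R4: comfortable=0.09, cold=0.93; OR[a + b − a·b] → w = 0.9363
R5: empty=0.38, hot=0.61, comfortable=0.09; AND[a·b] → w = 0.0209
Rules with consequent 'small': {R1, R4, R5} → strengths 0.8401, 0.9363, 0.0209
Aggregate via t-conorm [a + b − a·b]: 0.9900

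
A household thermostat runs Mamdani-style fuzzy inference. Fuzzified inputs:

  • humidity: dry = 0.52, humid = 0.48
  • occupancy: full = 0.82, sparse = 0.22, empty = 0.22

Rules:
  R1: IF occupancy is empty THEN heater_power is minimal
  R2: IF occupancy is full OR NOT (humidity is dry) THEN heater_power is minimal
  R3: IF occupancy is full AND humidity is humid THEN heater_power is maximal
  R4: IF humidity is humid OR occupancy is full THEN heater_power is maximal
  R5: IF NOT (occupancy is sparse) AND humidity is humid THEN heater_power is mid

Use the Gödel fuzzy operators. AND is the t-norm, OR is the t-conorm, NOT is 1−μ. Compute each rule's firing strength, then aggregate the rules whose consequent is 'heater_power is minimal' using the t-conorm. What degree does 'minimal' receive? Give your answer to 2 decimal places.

R1: empty=0.22 → w = 0.22
R2: full=0.82, ¬dry=1−0.52=0.48; OR[max(a, b)] → w = 0.82
R3: full=0.82, humid=0.48; AND[min(a, b)] → w = 0.48
R4: humid=0.48, full=0.82; OR[max(a, b)] → w = 0.82
R5: ¬sparse=1−0.22=0.78, humid=0.48; AND[min(a, b)] → w = 0.48
Rules with consequent 'minimal': {R1, R2} → strengths 0.22, 0.82
Aggregate via t-conorm [max(a, b)]: 0.82

0.82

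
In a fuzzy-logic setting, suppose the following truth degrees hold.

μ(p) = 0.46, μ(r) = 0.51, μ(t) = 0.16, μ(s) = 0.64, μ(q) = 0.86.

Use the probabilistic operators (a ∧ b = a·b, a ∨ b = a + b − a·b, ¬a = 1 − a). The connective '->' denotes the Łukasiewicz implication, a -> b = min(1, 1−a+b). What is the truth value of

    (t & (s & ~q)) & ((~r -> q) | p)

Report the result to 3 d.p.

~q = 1 − 0.8600 = 0.1400
s & ~q = a·b on (0.6400, 0.1400) = 0.0896
t & (s & ~q) = a·b on (0.1600, 0.0896) = 0.0143
~r = 1 − 0.5100 = 0.4900
~r -> q  [Łukasiewicz: min(1, 1−a+b)] with a=0.4900, b=0.8600 → 1.0000
(~r -> q) | p = a + b − a·b on (1.0000, 0.4600) = 1.0000
(t & (s & ~q)) & ((~r -> q) | p) = a·b on (0.0143, 1.0000) = 0.0143

0.014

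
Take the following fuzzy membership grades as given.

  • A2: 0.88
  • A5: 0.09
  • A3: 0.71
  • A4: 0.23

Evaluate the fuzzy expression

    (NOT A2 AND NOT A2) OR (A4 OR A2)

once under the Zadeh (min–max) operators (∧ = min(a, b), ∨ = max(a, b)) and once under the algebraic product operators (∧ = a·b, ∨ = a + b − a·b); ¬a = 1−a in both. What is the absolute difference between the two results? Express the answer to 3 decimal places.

0.029

Under Zadeh (min–max):
  NOT A2 = 1 − 0.88 = 0.12
  NOT A2 = 1 − 0.88 = 0.12
  NOT A2 AND NOT A2 = min(a, b) on (0.12, 0.12) = 0.12
  A4 OR A2 = max(a, b) on (0.23, 0.88) = 0.88
  (NOT A2 AND NOT A2) OR (A4 OR A2) = max(a, b) on (0.12, 0.88) = 0.88
  → value = 0.8800
Under algebraic product:
  NOT A2 = 1 − 0.8800 = 0.1200
  NOT A2 = 1 − 0.8800 = 0.1200
  NOT A2 AND NOT A2 = a·b on (0.1200, 0.1200) = 0.0144
  A4 OR A2 = a + b − a·b on (0.2300, 0.8800) = 0.9076
  (NOT A2 AND NOT A2) OR (A4 OR A2) = a + b − a·b on (0.0144, 0.9076) = 0.9089
  → value = 0.9089
|0.8800 − 0.9089| = 0.029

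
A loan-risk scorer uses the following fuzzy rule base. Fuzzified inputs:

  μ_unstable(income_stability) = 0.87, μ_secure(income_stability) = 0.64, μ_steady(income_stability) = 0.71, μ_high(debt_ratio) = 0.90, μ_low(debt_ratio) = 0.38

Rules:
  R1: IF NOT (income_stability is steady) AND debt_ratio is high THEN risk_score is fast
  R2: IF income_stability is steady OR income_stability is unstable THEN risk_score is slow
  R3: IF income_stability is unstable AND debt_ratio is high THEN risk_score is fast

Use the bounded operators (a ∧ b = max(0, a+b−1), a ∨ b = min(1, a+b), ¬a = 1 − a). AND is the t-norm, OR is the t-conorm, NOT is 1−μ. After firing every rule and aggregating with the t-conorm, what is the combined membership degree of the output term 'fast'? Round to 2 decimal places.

R1: ¬steady=1−0.71=0.29, high=0.90; AND[max(0, a+b−1)] → w = 0.19
R2: steady=0.71, unstable=0.87; OR[min(1, a+b)] → w = 1.00
R3: unstable=0.87, high=0.90; AND[max(0, a+b−1)] → w = 0.77
Rules with consequent 'fast': {R1, R3} → strengths 0.19, 0.77
Aggregate via t-conorm [min(1, a+b)]: 0.96

0.96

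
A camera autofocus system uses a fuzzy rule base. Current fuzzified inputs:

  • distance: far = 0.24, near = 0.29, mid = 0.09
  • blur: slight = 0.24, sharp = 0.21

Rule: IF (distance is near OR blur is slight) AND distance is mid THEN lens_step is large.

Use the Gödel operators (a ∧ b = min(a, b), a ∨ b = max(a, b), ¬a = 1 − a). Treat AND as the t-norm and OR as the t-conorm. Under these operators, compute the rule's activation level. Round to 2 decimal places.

0.09

firing strength: (near=0.29 OR slight=0.24) = 0.29; AND[min(a, b)] with mid=0.09 → w = 0.09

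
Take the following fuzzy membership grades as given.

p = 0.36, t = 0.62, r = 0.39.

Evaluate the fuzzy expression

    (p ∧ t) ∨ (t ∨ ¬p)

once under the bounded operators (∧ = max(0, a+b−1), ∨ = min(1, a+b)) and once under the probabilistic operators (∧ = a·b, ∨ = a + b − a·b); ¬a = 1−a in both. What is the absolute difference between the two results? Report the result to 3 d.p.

Under bounded:
  p ∧ t = max(0, a+b−1) on (0.36, 0.62) = 0.00
  ¬p = 1 − 0.36 = 0.64
  t ∨ ¬p = min(1, a+b) on (0.62, 0.64) = 1.00
  (p ∧ t) ∨ (t ∨ ¬p) = min(1, a+b) on (0.00, 1.00) = 1.00
  → value = 1.0000
Under probabilistic:
  p ∧ t = a·b on (0.3600, 0.6200) = 0.2232
  ¬p = 1 − 0.3600 = 0.6400
  t ∨ ¬p = a + b − a·b on (0.6200, 0.6400) = 0.8632
  (p ∧ t) ∨ (t ∨ ¬p) = a + b − a·b on (0.2232, 0.8632) = 0.8937
  → value = 0.8937
|1.0000 − 0.8937| = 0.106

0.106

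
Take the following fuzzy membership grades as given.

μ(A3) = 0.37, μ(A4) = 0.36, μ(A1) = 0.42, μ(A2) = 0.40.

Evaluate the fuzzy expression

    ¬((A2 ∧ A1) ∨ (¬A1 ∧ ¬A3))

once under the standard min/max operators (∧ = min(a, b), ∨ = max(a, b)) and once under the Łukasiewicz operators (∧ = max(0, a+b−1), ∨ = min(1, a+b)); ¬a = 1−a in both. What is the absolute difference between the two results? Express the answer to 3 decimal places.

0.370

Under standard min/max:
  A2 ∧ A1 = min(a, b) on (0.40, 0.42) = 0.40
  ¬A1 = 1 − 0.42 = 0.58
  ¬A3 = 1 − 0.37 = 0.63
  ¬A1 ∧ ¬A3 = min(a, b) on (0.58, 0.63) = 0.58
  (A2 ∧ A1) ∨ (¬A1 ∧ ¬A3) = max(a, b) on (0.40, 0.58) = 0.58
  ¬((A2 ∧ A1) ∨ (¬A1 ∧ ¬A3)) = 1 − 0.58 = 0.42
  → value = 0.4200
Under Łukasiewicz:
  A2 ∧ A1 = max(0, a+b−1) on (0.40, 0.42) = 0.00
  ¬A1 = 1 − 0.42 = 0.58
  ¬A3 = 1 − 0.37 = 0.63
  ¬A1 ∧ ¬A3 = max(0, a+b−1) on (0.58, 0.63) = 0.21
  (A2 ∧ A1) ∨ (¬A1 ∧ ¬A3) = min(1, a+b) on (0.00, 0.21) = 0.21
  ¬((A2 ∧ A1) ∨ (¬A1 ∧ ¬A3)) = 1 − 0.21 = 0.79
  → value = 0.7900
|0.4200 − 0.7900| = 0.370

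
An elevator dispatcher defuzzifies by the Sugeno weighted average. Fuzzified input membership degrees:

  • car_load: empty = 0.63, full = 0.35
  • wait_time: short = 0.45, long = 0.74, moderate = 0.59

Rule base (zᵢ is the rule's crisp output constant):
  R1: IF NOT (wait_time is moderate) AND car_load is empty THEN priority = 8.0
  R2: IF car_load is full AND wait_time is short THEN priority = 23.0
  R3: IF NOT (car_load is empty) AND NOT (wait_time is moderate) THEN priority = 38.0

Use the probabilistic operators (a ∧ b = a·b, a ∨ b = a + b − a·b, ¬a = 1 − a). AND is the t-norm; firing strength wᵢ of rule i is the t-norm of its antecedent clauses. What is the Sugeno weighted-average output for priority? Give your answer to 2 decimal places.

R1 (z=8.0): ¬moderate=1−0.59=0.41, empty=0.63; AND[a·b] → w = 0.2583
R2 (z=23.0): full=0.35, short=0.45; AND[a·b] → w = 0.1575
R3 (z=38.0): ¬empty=1−0.63=0.37, ¬moderate=1−0.59=0.41; AND[a·b] → w = 0.1517
Weighted average = (0.2583·8.0 + 0.1575·23.0 + 0.1517·38.0) / (0.2583 + 0.1575 + 0.1517)
  = 11.4535 / 0.5675 = 20.18

20.18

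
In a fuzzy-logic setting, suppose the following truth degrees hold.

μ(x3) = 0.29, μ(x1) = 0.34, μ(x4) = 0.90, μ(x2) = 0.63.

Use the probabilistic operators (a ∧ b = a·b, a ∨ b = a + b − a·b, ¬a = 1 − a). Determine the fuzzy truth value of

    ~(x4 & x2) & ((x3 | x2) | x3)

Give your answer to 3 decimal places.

0.352

x4 & x2 = a·b on (0.9000, 0.6300) = 0.5670
~(x4 & x2) = 1 − 0.5670 = 0.4330
x3 | x2 = a + b − a·b on (0.2900, 0.6300) = 0.7373
(x3 | x2) | x3 = a + b − a·b on (0.7373, 0.2900) = 0.8135
~(x4 & x2) & ((x3 | x2) | x3) = a·b on (0.4330, 0.8135) = 0.3522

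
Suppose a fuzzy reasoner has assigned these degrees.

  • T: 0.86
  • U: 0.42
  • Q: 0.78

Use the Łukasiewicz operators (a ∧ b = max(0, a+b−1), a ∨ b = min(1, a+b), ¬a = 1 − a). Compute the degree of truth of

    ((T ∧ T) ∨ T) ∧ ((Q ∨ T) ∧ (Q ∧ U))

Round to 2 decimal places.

0.20

T ∧ T = max(0, a+b−1) on (0.86, 0.86) = 0.72
(T ∧ T) ∨ T = min(1, a+b) on (0.72, 0.86) = 1.00
Q ∨ T = min(1, a+b) on (0.78, 0.86) = 1.00
Q ∧ U = max(0, a+b−1) on (0.78, 0.42) = 0.20
(Q ∨ T) ∧ (Q ∧ U) = max(0, a+b−1) on (1.00, 0.20) = 0.20
((T ∧ T) ∨ T) ∧ ((Q ∨ T) ∧ (Q ∧ U)) = max(0, a+b−1) on (1.00, 0.20) = 0.20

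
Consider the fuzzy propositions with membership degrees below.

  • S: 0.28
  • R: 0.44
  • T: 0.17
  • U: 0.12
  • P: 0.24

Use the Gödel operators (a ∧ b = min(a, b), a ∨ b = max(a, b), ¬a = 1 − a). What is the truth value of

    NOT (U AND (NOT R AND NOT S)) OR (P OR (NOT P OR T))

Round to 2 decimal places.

NOT R = 1 − 0.44 = 0.56
NOT S = 1 − 0.28 = 0.72
NOT R AND NOT S = min(a, b) on (0.56, 0.72) = 0.56
U AND (NOT R AND NOT S) = min(a, b) on (0.12, 0.56) = 0.12
NOT (U AND (NOT R AND NOT S)) = 1 − 0.12 = 0.88
NOT P = 1 − 0.24 = 0.76
NOT P OR T = max(a, b) on (0.76, 0.17) = 0.76
P OR (NOT P OR T) = max(a, b) on (0.24, 0.76) = 0.76
NOT (U AND (NOT R AND NOT S)) OR (P OR (NOT P OR T)) = max(a, b) on (0.88, 0.76) = 0.88

0.88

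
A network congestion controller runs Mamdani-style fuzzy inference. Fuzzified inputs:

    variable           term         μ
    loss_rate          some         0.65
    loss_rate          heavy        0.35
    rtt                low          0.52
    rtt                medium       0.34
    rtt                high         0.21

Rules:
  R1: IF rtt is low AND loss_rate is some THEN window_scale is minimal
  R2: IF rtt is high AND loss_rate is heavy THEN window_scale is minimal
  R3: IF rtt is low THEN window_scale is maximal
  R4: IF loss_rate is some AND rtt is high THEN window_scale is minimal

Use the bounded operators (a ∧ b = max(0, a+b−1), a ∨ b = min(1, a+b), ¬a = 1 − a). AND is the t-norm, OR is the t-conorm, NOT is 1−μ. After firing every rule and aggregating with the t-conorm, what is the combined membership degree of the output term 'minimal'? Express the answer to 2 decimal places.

0.17

R1: low=0.52, some=0.65; AND[max(0, a+b−1)] → w = 0.17
R2: high=0.21, heavy=0.35; AND[max(0, a+b−1)] → w = 0.00
R3: low=0.52 → w = 0.52
R4: some=0.65, high=0.21; AND[max(0, a+b−1)] → w = 0.00
Rules with consequent 'minimal': {R1, R2, R4} → strengths 0.17, 0.00, 0.00
Aggregate via t-conorm [min(1, a+b)]: 0.17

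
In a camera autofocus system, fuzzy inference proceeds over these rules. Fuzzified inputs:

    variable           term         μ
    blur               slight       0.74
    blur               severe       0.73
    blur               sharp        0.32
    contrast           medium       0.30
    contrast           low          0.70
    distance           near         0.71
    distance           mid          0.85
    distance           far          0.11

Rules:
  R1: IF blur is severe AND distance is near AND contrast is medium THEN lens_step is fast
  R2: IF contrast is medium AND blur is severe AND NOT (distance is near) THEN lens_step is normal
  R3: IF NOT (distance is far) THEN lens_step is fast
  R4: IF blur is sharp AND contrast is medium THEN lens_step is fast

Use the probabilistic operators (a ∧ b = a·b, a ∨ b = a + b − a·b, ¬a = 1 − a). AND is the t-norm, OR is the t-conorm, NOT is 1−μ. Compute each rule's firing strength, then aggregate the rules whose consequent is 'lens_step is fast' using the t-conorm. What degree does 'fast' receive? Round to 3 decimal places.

0.916

R1: severe=0.73, near=0.71, medium=0.30; AND[a·b] → w = 0.1555
R2: medium=0.30, severe=0.73, ¬near=1−0.71=0.29; AND[a·b] → w = 0.0635
R3: ¬far=1−0.11=0.89 → w = 0.8900
R4: sharp=0.32, medium=0.30; AND[a·b] → w = 0.0960
Rules with consequent 'fast': {R1, R3, R4} → strengths 0.1555, 0.8900, 0.0960
Aggregate via t-conorm [a + b − a·b]: 0.9160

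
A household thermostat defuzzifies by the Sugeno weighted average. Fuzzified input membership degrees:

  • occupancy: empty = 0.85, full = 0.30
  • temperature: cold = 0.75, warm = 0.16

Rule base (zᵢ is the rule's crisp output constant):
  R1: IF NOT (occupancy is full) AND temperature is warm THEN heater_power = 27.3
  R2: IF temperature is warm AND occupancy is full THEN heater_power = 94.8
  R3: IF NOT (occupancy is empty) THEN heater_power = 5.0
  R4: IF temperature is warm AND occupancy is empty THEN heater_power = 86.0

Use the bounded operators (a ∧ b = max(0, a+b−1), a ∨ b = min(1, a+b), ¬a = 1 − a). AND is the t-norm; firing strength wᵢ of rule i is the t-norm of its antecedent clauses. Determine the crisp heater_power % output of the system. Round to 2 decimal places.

R1 (z=27.3): ¬full=1−0.30=0.70, warm=0.16; AND[max(0, a+b−1)] → w = 0.00
R2 (z=94.8): warm=0.16, full=0.30; AND[max(0, a+b−1)] → w = 0.00
R3 (z=5.0): ¬empty=1−0.85=0.15 → w = 0.15
R4 (z=86.0): warm=0.16, empty=0.85; AND[max(0, a+b−1)] → w = 0.01
Weighted average = (0.00·27.3 + 0.00·94.8 + 0.15·5.0 + 0.01·86.0) / (0.00 + 0.00 + 0.15 + 0.01)
  = 1.6100 / 0.1600 = 10.06

10.06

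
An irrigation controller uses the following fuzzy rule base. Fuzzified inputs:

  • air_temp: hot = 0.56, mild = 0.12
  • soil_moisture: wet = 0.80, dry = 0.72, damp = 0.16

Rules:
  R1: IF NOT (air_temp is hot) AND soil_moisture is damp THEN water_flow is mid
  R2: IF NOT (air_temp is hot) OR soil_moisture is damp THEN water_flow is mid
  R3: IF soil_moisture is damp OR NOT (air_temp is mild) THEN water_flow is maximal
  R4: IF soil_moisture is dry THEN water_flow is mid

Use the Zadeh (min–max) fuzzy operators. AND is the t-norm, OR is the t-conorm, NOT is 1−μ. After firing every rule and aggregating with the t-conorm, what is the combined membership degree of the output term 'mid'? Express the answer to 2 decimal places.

0.72

R1: ¬hot=1−0.56=0.44, damp=0.16; AND[min(a, b)] → w = 0.16
R2: ¬hot=1−0.56=0.44, damp=0.16; OR[max(a, b)] → w = 0.44
R3: damp=0.16, ¬mild=1−0.12=0.88; OR[max(a, b)] → w = 0.88
R4: dry=0.72 → w = 0.72
Rules with consequent 'mid': {R1, R2, R4} → strengths 0.16, 0.44, 0.72
Aggregate via t-conorm [max(a, b)]: 0.72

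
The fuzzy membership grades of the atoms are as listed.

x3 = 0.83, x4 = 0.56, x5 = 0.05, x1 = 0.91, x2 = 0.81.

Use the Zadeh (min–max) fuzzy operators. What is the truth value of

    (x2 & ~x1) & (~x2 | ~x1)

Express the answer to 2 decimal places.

0.09

~x1 = 1 − 0.91 = 0.09
x2 & ~x1 = min(a, b) on (0.81, 0.09) = 0.09
~x2 = 1 − 0.81 = 0.19
~x1 = 1 − 0.91 = 0.09
~x2 | ~x1 = max(a, b) on (0.19, 0.09) = 0.19
(x2 & ~x1) & (~x2 | ~x1) = min(a, b) on (0.09, 0.19) = 0.09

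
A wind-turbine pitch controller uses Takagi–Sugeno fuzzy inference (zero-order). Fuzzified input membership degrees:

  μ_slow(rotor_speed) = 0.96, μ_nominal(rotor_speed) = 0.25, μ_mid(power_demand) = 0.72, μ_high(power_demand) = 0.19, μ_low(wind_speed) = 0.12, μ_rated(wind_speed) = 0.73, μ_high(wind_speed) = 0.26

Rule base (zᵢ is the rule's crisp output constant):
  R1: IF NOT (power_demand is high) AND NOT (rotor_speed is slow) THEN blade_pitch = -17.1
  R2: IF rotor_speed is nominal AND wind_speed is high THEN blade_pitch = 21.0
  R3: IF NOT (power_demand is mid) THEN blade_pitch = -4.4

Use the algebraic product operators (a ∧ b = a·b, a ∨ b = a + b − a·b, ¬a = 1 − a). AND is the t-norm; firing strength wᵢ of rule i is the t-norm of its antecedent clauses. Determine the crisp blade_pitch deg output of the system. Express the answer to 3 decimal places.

R1 (z=-17.1): ¬high=1−0.19=0.81, ¬slow=1−0.96=0.04; AND[a·b] → w = 0.0324
R2 (z=21.0): nominal=0.25, high=0.26; AND[a·b] → w = 0.0650
R3 (z=-4.4): ¬mid=1−0.72=0.28 → w = 0.2800
Weighted average = (0.0324·-17.1 + 0.0650·21.0 + 0.2800·-4.4) / (0.0324 + 0.0650 + 0.2800)
  = -0.4210 / 0.3774 = -1.116

-1.116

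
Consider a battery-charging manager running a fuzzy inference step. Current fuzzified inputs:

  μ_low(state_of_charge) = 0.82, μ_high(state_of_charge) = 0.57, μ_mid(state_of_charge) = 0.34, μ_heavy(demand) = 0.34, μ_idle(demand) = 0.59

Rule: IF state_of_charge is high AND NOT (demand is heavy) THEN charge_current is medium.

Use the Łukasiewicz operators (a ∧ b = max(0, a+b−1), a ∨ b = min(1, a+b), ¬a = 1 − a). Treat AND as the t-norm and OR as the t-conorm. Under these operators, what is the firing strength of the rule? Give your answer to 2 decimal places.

firing strength: high=0.57, ¬heavy=1−0.34=0.66; AND[max(0, a+b−1)] → w = 0.23

0.23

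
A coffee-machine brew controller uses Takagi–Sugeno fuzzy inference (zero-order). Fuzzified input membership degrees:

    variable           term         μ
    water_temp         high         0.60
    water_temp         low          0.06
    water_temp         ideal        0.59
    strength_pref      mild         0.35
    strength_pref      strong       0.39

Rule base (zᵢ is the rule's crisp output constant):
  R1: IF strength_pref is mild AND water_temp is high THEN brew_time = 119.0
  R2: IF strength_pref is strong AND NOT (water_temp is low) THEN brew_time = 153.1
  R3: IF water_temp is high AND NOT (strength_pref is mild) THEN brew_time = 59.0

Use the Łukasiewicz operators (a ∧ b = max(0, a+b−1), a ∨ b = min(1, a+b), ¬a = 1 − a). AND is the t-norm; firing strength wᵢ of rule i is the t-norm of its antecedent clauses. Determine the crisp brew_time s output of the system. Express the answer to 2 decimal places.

112.54

R1 (z=119.0): mild=0.35, high=0.60; AND[max(0, a+b−1)] → w = 0.00
R2 (z=153.1): strong=0.39, ¬low=1−0.06=0.94; AND[max(0, a+b−1)] → w = 0.33
R3 (z=59.0): high=0.60, ¬mild=1−0.35=0.65; AND[max(0, a+b−1)] → w = 0.25
Weighted average = (0.00·119.0 + 0.33·153.1 + 0.25·59.0) / (0.00 + 0.33 + 0.25)
  = 65.2730 / 0.5800 = 112.54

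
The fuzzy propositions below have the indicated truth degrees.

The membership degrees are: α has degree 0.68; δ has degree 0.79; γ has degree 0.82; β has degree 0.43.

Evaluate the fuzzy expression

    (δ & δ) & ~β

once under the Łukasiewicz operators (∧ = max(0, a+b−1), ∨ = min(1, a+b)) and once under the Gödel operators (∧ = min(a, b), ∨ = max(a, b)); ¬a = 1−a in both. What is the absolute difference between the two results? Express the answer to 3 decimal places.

0.420

Under Łukasiewicz:
  δ & δ = max(0, a+b−1) on (0.79, 0.79) = 0.58
  ~β = 1 − 0.43 = 0.57
  (δ & δ) & ~β = max(0, a+b−1) on (0.58, 0.57) = 0.15
  → value = 0.1500
Under Gödel:
  δ & δ = min(a, b) on (0.79, 0.79) = 0.79
  ~β = 1 − 0.43 = 0.57
  (δ & δ) & ~β = min(a, b) on (0.79, 0.57) = 0.57
  → value = 0.5700
|0.1500 − 0.5700| = 0.420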